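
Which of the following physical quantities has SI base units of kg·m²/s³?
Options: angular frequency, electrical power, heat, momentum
Checking the SI base units of each option:
  angular frequency (ω = 2πf): 1/s  ✗
  electrical power (P = IV): kg·m²/s³  ✓ matches
  heat (Q = mcΔT): kg·m²/s²  ✗
  momentum (p = mv): kg·m/s  ✗

Only electrical power has units kg·m²/s³.

Answer: electrical power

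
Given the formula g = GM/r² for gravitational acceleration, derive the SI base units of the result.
Units of each symbol in g = GM/r²:
  G (gravitational constant): m³/(kg·s²)
  M (mass): kg
  r (distance): m  → to the power 2 in the denominator, contributes 1/m²

Multiplying the contributions: [m³/(kg·s²)] · [kg] · [1/m²]
Adding exponents of each base unit: m: 1, s: -2
SI base units of gravitational acceleration: m/s²

Answer: m/s²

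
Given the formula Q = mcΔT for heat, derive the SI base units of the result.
Units of each symbol in Q = mcΔT:
  m (mass): kg
  c (specific heat capacity, in J/(kg·K)): m²/(s²·K)
  ΔT (temperature change): K

Multiplying the contributions: [kg] · [m²/(s²·K)] · [K]
Adding exponents of each base unit: kg: 1, m: 2, s: -2
SI base units of heat: kg·m²/s²

Answer: kg·m²/s²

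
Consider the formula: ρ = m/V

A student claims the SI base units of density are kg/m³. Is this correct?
Units of each symbol in ρ = m/V:
  m (mass): kg
  V (volume): m³  → in the denominator, contributes 1/m³

Multiplying the contributions: [kg] · [1/m³]
Adding exponents of each base unit: kg: 1, m: -3
SI base units of density: kg/m³

The claimed units kg/m³ match the derived units, so the claim is correct.

Answer: Yes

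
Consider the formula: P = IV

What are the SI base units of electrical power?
Units of each symbol in P = IV:
  I (current): A
  V (voltage, in volts): kg·m²/(s³·A)

Multiplying the contributions: [A] · [kg·m²/(s³·A)]
Adding exponents of each base unit: kg: 1, m: 2, s: -3
SI base units of electrical power: kg·m²/s³

Answer: kg·m²/s³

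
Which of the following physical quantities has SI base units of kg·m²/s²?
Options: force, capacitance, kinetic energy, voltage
Checking the SI base units of each option:
  force (F = ma): kg·m/s²  ✗
  capacitance (C = Q/V): s⁴·A²/(kg·m²)  ✗
  kinetic energy (E = ½mv²): kg·m²/s²  ✓ matches
  voltage (V = IR): kg·m²/(s³·A)  ✗

Only kinetic energy has units kg·m²/s².

Answer: kinetic energy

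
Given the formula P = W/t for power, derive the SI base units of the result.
Units of each symbol in P = W/t:
  W (work): kg·m²/s²
  t (time): s  → in the denominator, contributes 1/s

Multiplying the contributions: [kg·m²/s²] · [1/s]
Adding exponents of each base unit: kg: 1, m: 2, s: -3
SI base units of power: kg·m²/s³

Answer: kg·m²/s³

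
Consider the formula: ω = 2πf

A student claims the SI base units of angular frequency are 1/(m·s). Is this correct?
Units of each symbol in ω = 2πf:
  f (frequency): 1/s
  The factor 2π is dimensionless.

Multiplying the contributions: [1/s]
Adding exponents of each base unit: s: -1
SI base units of angular frequency: 1/s

The claimed units 1/(m·s) (exponents m: -1, s: -1) do not match the derived units 1/s (exponents s: -1), so the claim is incorrect.

Answer: No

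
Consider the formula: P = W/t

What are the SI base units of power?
Units of each symbol in P = W/t:
  W (work): kg·m²/s²
  t (time): s  → in the denominator, contributes 1/s

Multiplying the contributions: [kg·m²/s²] · [1/s]
Adding exponents of each base unit: kg: 1, m: 2, s: -3
SI base units of power: kg·m²/s³

Answer: kg·m²/s³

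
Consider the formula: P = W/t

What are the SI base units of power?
Units of each symbol in P = W/t:
  W (work): kg·m²/s²
  t (time): s  → in the denominator, contributes 1/s

Multiplying the contributions: [kg·m²/s²] · [1/s]
Adding exponents of each base unit: kg: 1, m: 2, s: -3
SI base units of power: kg·m²/s³

Answer: kg·m²/s³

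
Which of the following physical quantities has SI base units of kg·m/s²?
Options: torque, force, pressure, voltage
Checking the SI base units of each option:
  torque (τ = Fr): kg·m²/s²  ✗
  force (F = ma): kg·m/s²  ✓ matches
  pressure (P = F/A): kg/(m·s²)  ✗
  voltage (V = IR): kg·m²/(s³·A)  ✗

Only force has units kg·m/s².

Answer: force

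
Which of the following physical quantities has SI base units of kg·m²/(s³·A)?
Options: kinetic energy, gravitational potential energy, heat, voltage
Checking the SI base units of each option:
  kinetic energy (E = ½mv²): kg·m²/s²  ✗
  gravitational potential energy (U = -GMm/r): kg·m²/s²  ✗
  heat (Q = mcΔT): kg·m²/s²  ✗
  voltage (V = IR): kg·m²/(s³·A)  ✓ matches

Only voltage has units kg·m²/(s³·A).

Answer: voltage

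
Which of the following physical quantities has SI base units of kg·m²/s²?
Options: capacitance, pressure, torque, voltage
Checking the SI base units of each option:
  capacitance (C = Q/V): s⁴·A²/(kg·m²)  ✗
  pressure (P = F/A): kg/(m·s²)  ✗
  torque (τ = Fr): kg·m²/s²  ✓ matches
  voltage (V = IR): kg·m²/(s³·A)  ✗

Only torque has units kg·m²/s².

Answer: torque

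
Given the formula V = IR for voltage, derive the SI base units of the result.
Units of each symbol in V = IR:
  I (current): A
  R (resistance, in ohms): kg·m²/(s³·A²)

Multiplying the contributions: [A] · [kg·m²/(s³·A²)]
Adding exponents of each base unit: kg: 1, m: 2, s: -3, A: -1
SI base units of voltage: kg·m²/(s³·A)

Answer: kg·m²/(s³·A)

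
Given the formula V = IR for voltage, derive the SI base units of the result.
Units of each symbol in V = IR:
  I (current): A
  R (resistance, in ohms): kg·m²/(s³·A²)

Multiplying the contributions: [A] · [kg·m²/(s³·A²)]
Adding exponents of each base unit: kg: 1, m: 2, s: -3, A: -1
SI base units of voltage: kg·m²/(s³·A)

Answer: kg·m²/(s³·A)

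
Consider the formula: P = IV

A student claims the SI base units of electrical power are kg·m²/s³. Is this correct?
Units of each symbol in P = IV:
  I (current): A
  V (voltage, in volts): kg·m²/(s³·A)

Multiplying the contributions: [A] · [kg·m²/(s³·A)]
Adding exponents of each base unit: kg: 1, m: 2, s: -3
SI base units of electrical power: kg·m²/s³

The claimed units kg·m²/s³ match the derived units, so the claim is correct.

Answer: Yes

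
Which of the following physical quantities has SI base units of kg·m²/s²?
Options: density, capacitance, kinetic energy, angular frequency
Checking the SI base units of each option:
  density (ρ = m/V): kg/m³  ✗
  capacitance (C = Q/V): s⁴·A²/(kg·m²)  ✗
  kinetic energy (E = ½mv²): kg·m²/s²  ✓ matches
  angular frequency (ω = 2πf): 1/s  ✗

Only kinetic energy has units kg·m²/s².

Answer: kinetic energy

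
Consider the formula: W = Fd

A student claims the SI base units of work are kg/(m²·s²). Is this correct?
Units of each symbol in W = Fd:
  F (force): kg·m/s²
  d (displacement): m

Multiplying the contributions: [kg·m/s²] · [m]
Adding exponents of each base unit: kg: 1, m: 2, s: -2
SI base units of work: kg·m²/s²

The claimed units kg/(m²·s²) (exponents kg: 1, m: -2, s: -2) do not match the derived units kg·m²/s² (exponents kg: 1, m: 2, s: -2), so the claim is incorrect.

Answer: No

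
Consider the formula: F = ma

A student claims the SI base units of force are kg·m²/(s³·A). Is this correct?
Units of each symbol in F = ma:
  m (mass): kg
  a (acceleration): m/s²

Multiplying the contributions: [kg] · [m/s²]
Adding exponents of each base unit: kg: 1, m: 1, s: -2
SI base units of force: kg·m/s²

The claimed units kg·m²/(s³·A) (exponents kg: 1, m: 2, s: -3, A: -1) do not match the derived units kg·m/s² (exponents kg: 1, m: 1, s: -2), so the claim is incorrect.

Answer: No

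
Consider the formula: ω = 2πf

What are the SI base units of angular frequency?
Units of each symbol in ω = 2πf:
  f (frequency): 1/s
  The factor 2π is dimensionless.

Multiplying the contributions: [1/s]
Adding exponents of each base unit: s: -1
SI base units of angular frequency: 1/s

Answer: 1/s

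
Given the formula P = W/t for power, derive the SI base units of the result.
Units of each symbol in P = W/t:
  W (work): kg·m²/s²
  t (time): s  → in the denominator, contributes 1/s

Multiplying the contributions: [kg·m²/s²] · [1/s]
Adding exponents of each base unit: kg: 1, m: 2, s: -3
SI base units of power: kg·m²/s³

Answer: kg·m²/s³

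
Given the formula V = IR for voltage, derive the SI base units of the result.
Units of each symbol in V = IR:
  I (current): A
  R (resistance, in ohms): kg·m²/(s³·A²)

Multiplying the contributions: [A] · [kg·m²/(s³·A²)]
Adding exponents of each base unit: kg: 1, m: 2, s: -3, A: -1
SI base units of voltage: kg·m²/(s³·A)

Answer: kg·m²/(s³·A)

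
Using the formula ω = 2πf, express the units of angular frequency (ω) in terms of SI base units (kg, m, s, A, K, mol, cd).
Units of each symbol in ω = 2πf:
  f (frequency): 1/s
  The factor 2π is dimensionless.

Multiplying the contributions: [1/s]
Adding exponents of each base unit: s: -1
SI base units of angular frequency: 1/s

Answer: 1/s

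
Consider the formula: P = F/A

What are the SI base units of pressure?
Units of each symbol in P = F/A:
  F (force): kg·m/s²
  A (area): m²  → in the denominator, contributes 1/m²

Multiplying the contributions: [kg·m/s²] · [1/m²]
Adding exponents of each base unit: kg: 1, m: -1, s: -2
SI base units of pressure: kg/(m·s²)

Answer: kg/(m·s²)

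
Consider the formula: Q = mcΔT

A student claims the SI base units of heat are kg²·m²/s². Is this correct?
Units of each symbol in Q = mcΔT:
  m (mass): kg
  c (specific heat capacity, in J/(kg·K)): m²/(s²·K)
  ΔT (temperature change): K

Multiplying the contributions: [kg] · [m²/(s²·K)] · [K]
Adding exponents of each base unit: kg: 1, m: 2, s: -2
SI base units of heat: kg·m²/s²

The claimed units kg²·m²/s² (exponents kg: 2, m: 2, s: -2) do not match the derived units kg·m²/s² (exponents kg: 1, m: 2, s: -2), so the claim is incorrect.

Answer: No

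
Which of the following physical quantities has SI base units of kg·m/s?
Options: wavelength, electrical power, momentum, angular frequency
Checking the SI base units of each option:
  wavelength (λ = v/f): m  ✗
  electrical power (P = IV): kg·m²/s³  ✗
  momentum (p = mv): kg·m/s  ✓ matches
  angular frequency (ω = 2πf): 1/s  ✗

Only momentum has units kg·m/s.

Answer: momentum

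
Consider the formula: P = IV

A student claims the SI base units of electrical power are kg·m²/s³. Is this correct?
Units of each symbol in P = IV:
  I (current): A
  V (voltage, in volts): kg·m²/(s³·A)

Multiplying the contributions: [A] · [kg·m²/(s³·A)]
Adding exponents of each base unit: kg: 1, m: 2, s: -3
SI base units of electrical power: kg·m²/s³

The claimed units kg·m²/s³ match the derived units, so the claim is correct.

Answer: Yes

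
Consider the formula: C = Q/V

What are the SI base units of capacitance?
Units of each symbol in C = Q/V:
  Q (charge, in coulombs): s·A
  V (voltage, in volts): kg·m²/(s³·A)  → in the denominator, contributes s³·A/(kg·m²)

Multiplying the contributions: [s·A] · [s³·A/(kg·m²)]
Adding exponents of each base unit: kg: -1, m: -2, s: 4, A: 2
SI base units of capacitance: s⁴·A²/(kg·m²)

Answer: s⁴·A²/(kg·m²)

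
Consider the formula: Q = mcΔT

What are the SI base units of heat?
Units of each symbol in Q = mcΔT:
  m (mass): kg
  c (specific heat capacity, in J/(kg·K)): m²/(s²·K)
  ΔT (temperature change): K

Multiplying the contributions: [kg] · [m²/(s²·K)] · [K]
Adding exponents of each base unit: kg: 1, m: 2, s: -2
SI base units of heat: kg·m²/s²

Answer: kg·m²/s²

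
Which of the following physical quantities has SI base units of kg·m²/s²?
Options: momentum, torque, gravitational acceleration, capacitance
Checking the SI base units of each option:
  momentum (p = mv): kg·m/s  ✗
  torque (τ = Fr): kg·m²/s²  ✓ matches
  gravitational acceleration (g = GM/r²): m/s²  ✗
  capacitance (C = Q/V): s⁴·A²/(kg·m²)  ✗

Only torque has units kg·m²/s².

Answer: torque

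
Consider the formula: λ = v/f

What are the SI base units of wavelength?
Units of each symbol in λ = v/f:
  v (wave speed): m/s
  f (frequency): 1/s  → in the denominator, contributes s

Multiplying the contributions: [m/s] · [s]
Adding exponents of each base unit: m: 1
SI base units of wavelength: m

Answer: m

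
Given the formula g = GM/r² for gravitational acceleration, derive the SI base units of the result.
Units of each symbol in g = GM/r²:
  G (gravitational constant): m³/(kg·s²)
  M (mass): kg
  r (distance): m  → to the power 2 in the denominator, contributes 1/m²

Multiplying the contributions: [m³/(kg·s²)] · [kg] · [1/m²]
Adding exponents of each base unit: m: 1, s: -2
SI base units of gravitational acceleration: m/s²

Answer: m/s²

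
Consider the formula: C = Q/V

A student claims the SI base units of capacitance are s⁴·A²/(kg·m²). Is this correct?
Units of each symbol in C = Q/V:
  Q (charge, in coulombs): s·A
  V (voltage, in volts): kg·m²/(s³·A)  → in the denominator, contributes s³·A/(kg·m²)

Multiplying the contributions: [s·A] · [s³·A/(kg·m²)]
Adding exponents of each base unit: kg: -1, m: -2, s: 4, A: 2
SI base units of capacitance: s⁴·A²/(kg·m²)

The claimed units s⁴·A²/(kg·m²) match the derived units, so the claim is correct.

Answer: Yes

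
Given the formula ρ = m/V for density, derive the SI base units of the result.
Units of each symbol in ρ = m/V:
  m (mass): kg
  V (volume): m³  → in the denominator, contributes 1/m³

Multiplying the contributions: [kg] · [1/m³]
Adding exponents of each base unit: kg: 1, m: -3
SI base units of density: kg/m³

Answer: kg/m³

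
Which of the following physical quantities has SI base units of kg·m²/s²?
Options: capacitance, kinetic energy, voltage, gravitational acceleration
Checking the SI base units of each option:
  capacitance (C = Q/V): s⁴·A²/(kg·m²)  ✗
  kinetic energy (E = ½mv²): kg·m²/s²  ✓ matches
  voltage (V = IR): kg·m²/(s³·A)  ✗
  gravitational acceleration (g = GM/r²): m/s²  ✗

Only kinetic energy has units kg·m²/s².

Answer: kinetic energy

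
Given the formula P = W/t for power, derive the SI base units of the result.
Units of each symbol in P = W/t:
  W (work): kg·m²/s²
  t (time): s  → in the denominator, contributes 1/s

Multiplying the contributions: [kg·m²/s²] · [1/s]
Adding exponents of each base unit: kg: 1, m: 2, s: -3
SI base units of power: kg·m²/s³

Answer: kg·m²/s³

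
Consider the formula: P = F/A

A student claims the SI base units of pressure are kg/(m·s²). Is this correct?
Units of each symbol in P = F/A:
  F (force): kg·m/s²
  A (area): m²  → in the denominator, contributes 1/m²

Multiplying the contributions: [kg·m/s²] · [1/m²]
Adding exponents of each base unit: kg: 1, m: -1, s: -2
SI base units of pressure: kg/(m·s²)

The claimed units kg/(m·s²) match the derived units, so the claim is correct.

Answer: Yes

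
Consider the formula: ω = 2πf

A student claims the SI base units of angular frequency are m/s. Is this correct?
Units of each symbol in ω = 2πf:
  f (frequency): 1/s
  The factor 2π is dimensionless.

Multiplying the contributions: [1/s]
Adding exponents of each base unit: s: -1
SI base units of angular frequency: 1/s

The claimed units m/s (exponents m: 1, s: -1) do not match the derived units 1/s (exponents s: -1), so the claim is incorrect.

Answer: No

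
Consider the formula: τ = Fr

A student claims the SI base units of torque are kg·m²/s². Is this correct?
Units of each symbol in τ = Fr:
  F (force): kg·m/s²
  r (lever arm): m

Multiplying the contributions: [kg·m/s²] · [m]
Adding exponents of each base unit: kg: 1, m: 2, s: -2
SI base units of torque: kg·m²/s²

The claimed units kg·m²/s² match the derived units, so the claim is correct.

Answer: Yes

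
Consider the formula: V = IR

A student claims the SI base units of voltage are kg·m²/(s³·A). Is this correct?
Units of each symbol in V = IR:
  I (current): A
  R (resistance, in ohms): kg·m²/(s³·A²)

Multiplying the contributions: [A] · [kg·m²/(s³·A²)]
Adding exponents of each base unit: kg: 1, m: 2, s: -3, A: -1
SI base units of voltage: kg·m²/(s³·A)

The claimed units kg·m²/(s³·A) match the derived units, so the claim is correct.

Answer: Yes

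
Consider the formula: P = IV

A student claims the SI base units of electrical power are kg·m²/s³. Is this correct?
Units of each symbol in P = IV:
  I (current): A
  V (voltage, in volts): kg·m²/(s³·A)

Multiplying the contributions: [A] · [kg·m²/(s³·A)]
Adding exponents of each base unit: kg: 1, m: 2, s: -3
SI base units of electrical power: kg·m²/s³

The claimed units kg·m²/s³ match the derived units, so the claim is correct.

Answer: Yes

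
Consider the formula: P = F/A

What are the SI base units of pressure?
Units of each symbol in P = F/A:
  F (force): kg·m/s²
  A (area): m²  → in the denominator, contributes 1/m²

Multiplying the contributions: [kg·m/s²] · [1/m²]
Adding exponents of each base unit: kg: 1, m: -1, s: -2
SI base units of pressure: kg/(m·s²)

Answer: kg/(m·s²)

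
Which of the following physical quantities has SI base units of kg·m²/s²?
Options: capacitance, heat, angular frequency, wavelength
Checking the SI base units of each option:
  capacitance (C = Q/V): s⁴·A²/(kg·m²)  ✗
  heat (Q = mcΔT): kg·m²/s²  ✓ matches
  angular frequency (ω = 2πf): 1/s  ✗
  wavelength (λ = v/f): m  ✗

Only heat has units kg·m²/s².

Answer: heat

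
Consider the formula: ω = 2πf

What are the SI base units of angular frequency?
Units of each symbol in ω = 2πf:
  f (frequency): 1/s
  The factor 2π is dimensionless.

Multiplying the contributions: [1/s]
Adding exponents of each base unit: s: -1
SI base units of angular frequency: 1/s

Answer: 1/s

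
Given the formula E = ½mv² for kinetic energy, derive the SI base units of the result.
Units of each symbol in E = ½mv²:
  m (mass): kg
  v (speed): m/s  → to the power 2, contributes m²/s²
  The factor ½ is dimensionless.

Multiplying the contributions: [kg] · [m²/s²]
Adding exponents of each base unit: kg: 1, m: 2, s: -2
SI base units of kinetic energy: kg·m²/s²

Answer: kg·m²/s²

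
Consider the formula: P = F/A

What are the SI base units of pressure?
Units of each symbol in P = F/A:
  F (force): kg·m/s²
  A (area): m²  → in the denominator, contributes 1/m²

Multiplying the contributions: [kg·m/s²] · [1/m²]
Adding exponents of each base unit: kg: 1, m: -1, s: -2
SI base units of pressure: kg/(m·s²)

Answer: kg/(m·s²)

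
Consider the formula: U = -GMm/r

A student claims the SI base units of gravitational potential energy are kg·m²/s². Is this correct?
Units of each symbol in U = -GMm/r:
  G (gravitational constant): m³/(kg·s²)
  M (mass): kg
  m (mass): kg
  r (distance): m  → in the denominator, contributes 1/m
  The minus sign does not affect the units.

Multiplying the contributions: [m³/(kg·s²)] · [kg] · [kg] · [1/m]
Adding exponents of each base unit: kg: 1, m: 2, s: -2
SI base units of gravitational potential energy: kg·m²/s²

The claimed units kg·m²/s² match the derived units, so the claim is correct.

Answer: Yes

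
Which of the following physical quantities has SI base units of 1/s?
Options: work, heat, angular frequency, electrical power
Checking the SI base units of each option:
  work (W = Fd): kg·m²/s²  ✗
  heat (Q = mcΔT): kg·m²/s²  ✗
  angular frequency (ω = 2πf): 1/s  ✓ matches
  electrical power (P = IV): kg·m²/s³  ✗

Only angular frequency has units 1/s.

Answer: angular frequency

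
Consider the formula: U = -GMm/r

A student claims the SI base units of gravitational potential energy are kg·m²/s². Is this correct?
Units of each symbol in U = -GMm/r:
  G (gravitational constant): m³/(kg·s²)
  M (mass): kg
  m (mass): kg
  r (distance): m  → in the denominator, contributes 1/m
  The minus sign does not affect the units.

Multiplying the contributions: [m³/(kg·s²)] · [kg] · [kg] · [1/m]
Adding exponents of each base unit: kg: 1, m: 2, s: -2
SI base units of gravitational potential energy: kg·m²/s²

The claimed units kg·m²/s² match the derived units, so the claim is correct.

Answer: Yes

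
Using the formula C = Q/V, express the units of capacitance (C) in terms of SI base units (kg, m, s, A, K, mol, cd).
Units of each symbol in C = Q/V:
  Q (charge, in coulombs): s·A
  V (voltage, in volts): kg·m²/(s³·A)  → in the denominator, contributes s³·A/(kg·m²)

Multiplying the contributions: [s·A] · [s³·A/(kg·m²)]
Adding exponents of each base unit: kg: -1, m: -2, s: 4, A: 2
SI base units of capacitance: s⁴·A²/(kg·m²)

Answer: s⁴·A²/(kg·m²)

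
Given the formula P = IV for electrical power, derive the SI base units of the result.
Units of each symbol in P = IV:
  I (current): A
  V (voltage, in volts): kg·m²/(s³·A)

Multiplying the contributions: [A] · [kg·m²/(s³·A)]
Adding exponents of each base unit: kg: 1, m: 2, s: -3
SI base units of electrical power: kg·m²/s³

Answer: kg·m²/s³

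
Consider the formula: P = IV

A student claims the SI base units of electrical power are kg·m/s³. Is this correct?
Units of each symbol in P = IV:
  I (current): A
  V (voltage, in volts): kg·m²/(s³·A)

Multiplying the contributions: [A] · [kg·m²/(s³·A)]
Adding exponents of each base unit: kg: 1, m: 2, s: -3
SI base units of electrical power: kg·m²/s³

The claimed units kg·m/s³ (exponents kg: 1, m: 1, s: -3) do not match the derived units kg·m²/s³ (exponents kg: 1, m: 2, s: -3), so the claim is incorrect.

Answer: No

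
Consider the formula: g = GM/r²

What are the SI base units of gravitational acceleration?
Units of each symbol in g = GM/r²:
  G (gravitational constant): m³/(kg·s²)
  M (mass): kg
  r (distance): m  → to the power 2 in the denominator, contributes 1/m²

Multiplying the contributions: [m³/(kg·s²)] · [kg] · [1/m²]
Adding exponents of each base unit: m: 1, s: -2
SI base units of gravitational acceleration: m/s²

Answer: m/s²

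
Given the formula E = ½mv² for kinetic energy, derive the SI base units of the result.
Units of each symbol in E = ½mv²:
  m (mass): kg
  v (speed): m/s  → to the power 2, contributes m²/s²
  The factor ½ is dimensionless.

Multiplying the contributions: [kg] · [m²/s²]
Adding exponents of each base unit: kg: 1, m: 2, s: -2
SI base units of kinetic energy: kg·m²/s²

Answer: kg·m²/s²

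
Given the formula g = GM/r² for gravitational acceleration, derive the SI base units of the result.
Units of each symbol in g = GM/r²:
  G (gravitational constant): m³/(kg·s²)
  M (mass): kg
  r (distance): m  → to the power 2 in the denominator, contributes 1/m²

Multiplying the contributions: [m³/(kg·s²)] · [kg] · [1/m²]
Adding exponents of each base unit: m: 1, s: -2
SI base units of gravitational acceleration: m/s²

Answer: m/s²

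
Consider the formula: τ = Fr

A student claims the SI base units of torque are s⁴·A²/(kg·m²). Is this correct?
Units of each symbol in τ = Fr:
  F (force): kg·m/s²
  r (lever arm): m

Multiplying the contributions: [kg·m/s²] · [m]
Adding exponents of each base unit: kg: 1, m: 2, s: -2
SI base units of torque: kg·m²/s²

The claimed units s⁴·A²/(kg·m²) (exponents kg: -1, m: -2, s: 4, A: 2) do not match the derived units kg·m²/s² (exponents kg: 1, m: 2, s: -2), so the claim is incorrect.

Answer: No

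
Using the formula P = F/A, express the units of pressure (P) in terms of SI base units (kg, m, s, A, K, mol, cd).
Units of each symbol in P = F/A:
  F (force): kg·m/s²
  A (area): m²  → in the denominator, contributes 1/m²

Multiplying the contributions: [kg·m/s²] · [1/m²]
Adding exponents of each base unit: kg: 1, m: -1, s: -2
SI base units of pressure: kg/(m·s²)

Answer: kg/(m·s²)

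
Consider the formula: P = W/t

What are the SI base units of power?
Units of each symbol in P = W/t:
  W (work): kg·m²/s²
  t (time): s  → in the denominator, contributes 1/s

Multiplying the contributions: [kg·m²/s²] · [1/s]
Adding exponents of each base unit: kg: 1, m: 2, s: -3
SI base units of power: kg·m²/s³

Answer: kg·m²/s³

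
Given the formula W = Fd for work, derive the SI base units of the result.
Units of each symbol in W = Fd:
  F (force): kg·m/s²
  d (displacement): m

Multiplying the contributions: [kg·m/s²] · [m]
Adding exponents of each base unit: kg: 1, m: 2, s: -2
SI base units of work: kg·m²/s²

Answer: kg·m²/s²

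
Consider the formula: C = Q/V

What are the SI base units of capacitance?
Units of each symbol in C = Q/V:
  Q (charge, in coulombs): s·A
  V (voltage, in volts): kg·m²/(s³·A)  → in the denominator, contributes s³·A/(kg·m²)

Multiplying the contributions: [s·A] · [s³·A/(kg·m²)]
Adding exponents of each base unit: kg: -1, m: -2, s: 4, A: 2
SI base units of capacitance: s⁴·A²/(kg·m²)

Answer: s⁴·A²/(kg·m²)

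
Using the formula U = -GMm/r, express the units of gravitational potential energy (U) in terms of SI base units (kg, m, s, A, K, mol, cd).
Units of each symbol in U = -GMm/r:
  G (gravitational constant): m³/(kg·s²)
  M (mass): kg
  m (mass): kg
  r (distance): m  → in the denominator, contributes 1/m
  The minus sign does not affect the units.

Multiplying the contributions: [m³/(kg·s²)] · [kg] · [kg] · [1/m]
Adding exponents of each base unit: kg: 1, m: 2, s: -2
SI base units of gravitational potential energy: kg·m²/s²

Answer: kg·m²/s²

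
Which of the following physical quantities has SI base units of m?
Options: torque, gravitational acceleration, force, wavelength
Checking the SI base units of each option:
  torque (τ = Fr): kg·m²/s²  ✗
  gravitational acceleration (g = GM/r²): m/s²  ✗
  force (F = ma): kg·m/s²  ✗
  wavelength (λ = v/f): m  ✓ matches

Only wavelength has units m.

Answer: wavelength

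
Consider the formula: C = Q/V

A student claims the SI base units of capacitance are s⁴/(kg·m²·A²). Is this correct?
Units of each symbol in C = Q/V:
  Q (charge, in coulombs): s·A
  V (voltage, in volts): kg·m²/(s³·A)  → in the denominator, contributes s³·A/(kg·m²)

Multiplying the contributions: [s·A] · [s³·A/(kg·m²)]
Adding exponents of each base unit: kg: -1, m: -2, s: 4, A: 2
SI base units of capacitance: s⁴·A²/(kg·m²)

The claimed units s⁴/(kg·m²·A²) (exponents kg: -1, m: -2, s: 4, A: -2) do not match the derived units s⁴·A²/(kg·m²) (exponents kg: -1, m: -2, s: 4, A: 2), so the claim is incorrect.

Answer: No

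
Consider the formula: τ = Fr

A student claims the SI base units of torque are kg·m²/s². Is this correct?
Units of each symbol in τ = Fr:
  F (force): kg·m/s²
  r (lever arm): m

Multiplying the contributions: [kg·m/s²] · [m]
Adding exponents of each base unit: kg: 1, m: 2, s: -2
SI base units of torque: kg·m²/s²

The claimed units kg·m²/s² match the derived units, so the claim is correct.

Answer: Yes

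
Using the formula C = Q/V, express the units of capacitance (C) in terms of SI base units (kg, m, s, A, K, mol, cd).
Units of each symbol in C = Q/V:
  Q (charge, in coulombs): s·A
  V (voltage, in volts): kg·m²/(s³·A)  → in the denominator, contributes s³·A/(kg·m²)

Multiplying the contributions: [s·A] · [s³·A/(kg·m²)]
Adding exponents of each base unit: kg: -1, m: -2, s: 4, A: 2
SI base units of capacitance: s⁴·A²/(kg·m²)

Answer: s⁴·A²/(kg·m²)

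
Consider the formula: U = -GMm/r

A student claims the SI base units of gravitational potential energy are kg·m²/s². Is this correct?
Units of each symbol in U = -GMm/r:
  G (gravitational constant): m³/(kg·s²)
  M (mass): kg
  m (mass): kg
  r (distance): m  → in the denominator, contributes 1/m
  The minus sign does not affect the units.

Multiplying the contributions: [m³/(kg·s²)] · [kg] · [kg] · [1/m]
Adding exponents of each base unit: kg: 1, m: 2, s: -2
SI base units of gravitational potential energy: kg·m²/s²

The claimed units kg·m²/s² match the derived units, so the claim is correct.

Answer: Yes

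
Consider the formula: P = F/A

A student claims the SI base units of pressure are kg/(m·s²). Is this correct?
Units of each symbol in P = F/A:
  F (force): kg·m/s²
  A (area): m²  → in the denominator, contributes 1/m²

Multiplying the contributions: [kg·m/s²] · [1/m²]
Adding exponents of each base unit: kg: 1, m: -1, s: -2
SI base units of pressure: kg/(m·s²)

The claimed units kg/(m·s²) match the derived units, so the claim is correct.

Answer: Yes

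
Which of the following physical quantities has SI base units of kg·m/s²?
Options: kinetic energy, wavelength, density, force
Checking the SI base units of each option:
  kinetic energy (E = ½mv²): kg·m²/s²  ✗
  wavelength (λ = v/f): m  ✗
  density (ρ = m/V): kg/m³  ✗
  force (F = ma): kg·m/s²  ✓ matches

Only force has units kg·m/s².

Answer: force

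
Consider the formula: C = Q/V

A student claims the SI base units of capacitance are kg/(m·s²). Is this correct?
Units of each symbol in C = Q/V:
  Q (charge, in coulombs): s·A
  V (voltage, in volts): kg·m²/(s³·A)  → in the denominator, contributes s³·A/(kg·m²)

Multiplying the contributions: [s·A] · [s³·A/(kg·m²)]
Adding exponents of each base unit: kg: -1, m: -2, s: 4, A: 2
SI base units of capacitance: s⁴·A²/(kg·m²)

The claimed units kg/(m·s²) (exponents kg: 1, m: -1, s: -2) do not match the derived units s⁴·A²/(kg·m²) (exponents kg: -1, m: -2, s: 4, A: 2), so the claim is incorrect.

Answer: No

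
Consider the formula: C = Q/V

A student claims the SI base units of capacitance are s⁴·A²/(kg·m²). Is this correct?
Units of each symbol in C = Q/V:
  Q (charge, in coulombs): s·A
  V (voltage, in volts): kg·m²/(s³·A)  → in the denominator, contributes s³·A/(kg·m²)

Multiplying the contributions: [s·A] · [s³·A/(kg·m²)]
Adding exponents of each base unit: kg: -1, m: -2, s: 4, A: 2
SI base units of capacitance: s⁴·A²/(kg·m²)

The claimed units s⁴·A²/(kg·m²) match the derived units, so the claim is correct.

Answer: Yes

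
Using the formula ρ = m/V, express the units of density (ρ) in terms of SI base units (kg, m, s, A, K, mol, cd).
Units of each symbol in ρ = m/V:
  m (mass): kg
  V (volume): m³  → in the denominator, contributes 1/m³

Multiplying the contributions: [kg] · [1/m³]
Adding exponents of each base unit: kg: 1, m: -3
SI base units of density: kg/m³

Answer: kg/m³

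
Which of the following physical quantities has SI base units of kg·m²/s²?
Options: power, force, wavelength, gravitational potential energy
Checking the SI base units of each option:
  power (P = W/t): kg·m²/s³  ✗
  force (F = ma): kg·m/s²  ✗
  wavelength (λ = v/f): m  ✗
  gravitational potential energy (U = -GMm/r): kg·m²/s²  ✓ matches

Only gravitational potential energy has units kg·m²/s².

Answer: gravitational potential energy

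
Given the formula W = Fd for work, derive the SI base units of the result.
Units of each symbol in W = Fd:
  F (force): kg·m/s²
  d (displacement): m

Multiplying the contributions: [kg·m/s²] · [m]
Adding exponents of each base unit: kg: 1, m: 2, s: -2
SI base units of work: kg·m²/s²

Answer: kg·m²/s²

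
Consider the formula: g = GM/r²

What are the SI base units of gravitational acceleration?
Units of each symbol in g = GM/r²:
  G (gravitational constant): m³/(kg·s²)
  M (mass): kg
  r (distance): m  → to the power 2 in the denominator, contributes 1/m²

Multiplying the contributions: [m³/(kg·s²)] · [kg] · [1/m²]
Adding exponents of each base unit: m: 1, s: -2
SI base units of gravitational acceleration: m/s²

Answer: m/s²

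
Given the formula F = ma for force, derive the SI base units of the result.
Units of each symbol in F = ma:
  m (mass): kg
  a (acceleration): m/s²

Multiplying the contributions: [kg] · [m/s²]
Adding exponents of each base unit: kg: 1, m: 1, s: -2
SI base units of force: kg·m/s²

Answer: kg·m/s²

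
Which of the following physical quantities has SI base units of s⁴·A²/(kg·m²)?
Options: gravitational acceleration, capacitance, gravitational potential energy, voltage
Checking the SI base units of each option:
  gravitational acceleration (g = GM/r²): m/s²  ✗
  capacitance (C = Q/V): s⁴·A²/(kg·m²)  ✓ matches
  gravitational potential energy (U = -GMm/r): kg·m²/s²  ✗
  voltage (V = IR): kg·m²/(s³·A)  ✗

Only capacitance has units s⁴·A²/(kg·m²).

Answer: capacitance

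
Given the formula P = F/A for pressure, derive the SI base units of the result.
Units of each symbol in P = F/A:
  F (force): kg·m/s²
  A (area): m²  → in the denominator, contributes 1/m²

Multiplying the contributions: [kg·m/s²] · [1/m²]
Adding exponents of each base unit: kg: 1, m: -1, s: -2
SI base units of pressure: kg/(m·s²)

Answer: kg/(m·s²)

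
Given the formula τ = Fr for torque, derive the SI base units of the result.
Units of each symbol in τ = Fr:
  F (force): kg·m/s²
  r (lever arm): m

Multiplying the contributions: [kg·m/s²] · [m]
Adding exponents of each base unit: kg: 1, m: 2, s: -2
SI base units of torque: kg·m²/s²

Answer: kg·m²/s²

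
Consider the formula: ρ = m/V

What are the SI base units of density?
Units of each symbol in ρ = m/V:
  m (mass): kg
  V (volume): m³  → in the denominator, contributes 1/m³

Multiplying the contributions: [kg] · [1/m³]
Adding exponents of each base unit: kg: 1, m: -3
SI base units of density: kg/m³

Answer: kg/m³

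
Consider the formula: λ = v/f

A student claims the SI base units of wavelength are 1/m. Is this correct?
Units of each symbol in λ = v/f:
  v (wave speed): m/s
  f (frequency): 1/s  → in the denominator, contributes s

Multiplying the contributions: [m/s] · [s]
Adding exponents of each base unit: m: 1
SI base units of wavelength: m

The claimed units 1/m (exponents m: -1) do not match the derived units m (exponents m: 1), so the claim is incorrect.

Answer: No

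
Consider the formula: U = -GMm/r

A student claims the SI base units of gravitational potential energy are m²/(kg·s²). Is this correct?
Units of each symbol in U = -GMm/r:
  G (gravitational constant): m³/(kg·s²)
  M (mass): kg
  m (mass): kg
  r (distance): m  → in the denominator, contributes 1/m
  The minus sign does not affect the units.

Multiplying the contributions: [m³/(kg·s²)] · [kg] · [kg] · [1/m]
Adding exponents of each base unit: kg: 1, m: 2, s: -2
SI base units of gravitational potential energy: kg·m²/s²

The claimed units m²/(kg·s²) (exponents kg: -1, m: 2, s: -2) do not match the derived units kg·m²/s² (exponents kg: 1, m: 2, s: -2), so the claim is incorrect.

Answer: No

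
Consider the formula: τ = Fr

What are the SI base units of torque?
Units of each symbol in τ = Fr:
  F (force): kg·m/s²
  r (lever arm): m

Multiplying the contributions: [kg·m/s²] · [m]
Adding exponents of each base unit: kg: 1, m: 2, s: -2
SI base units of torque: kg·m²/s²

Answer: kg·m²/s²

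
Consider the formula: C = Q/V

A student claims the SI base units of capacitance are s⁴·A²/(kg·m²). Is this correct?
Units of each symbol in C = Q/V:
  Q (charge, in coulombs): s·A
  V (voltage, in volts): kg·m²/(s³·A)  → in the denominator, contributes s³·A/(kg·m²)

Multiplying the contributions: [s·A] · [s³·A/(kg·m²)]
Adding exponents of each base unit: kg: -1, m: -2, s: 4, A: 2
SI base units of capacitance: s⁴·A²/(kg·m²)

The claimed units s⁴·A²/(kg·m²) match the derived units, so the claim is correct.

Answer: Yes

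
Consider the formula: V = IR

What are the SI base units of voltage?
Units of each symbol in V = IR:
  I (current): A
  R (resistance, in ohms): kg·m²/(s³·A²)

Multiplying the contributions: [A] · [kg·m²/(s³·A²)]
Adding exponents of each base unit: kg: 1, m: 2, s: -3, A: -1
SI base units of voltage: kg·m²/(s³·A)

Answer: kg·m²/(s³·A)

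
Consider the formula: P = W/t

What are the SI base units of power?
Units of each symbol in P = W/t:
  W (work): kg·m²/s²
  t (time): s  → in the denominator, contributes 1/s

Multiplying the contributions: [kg·m²/s²] · [1/s]
Adding exponents of each base unit: kg: 1, m: 2, s: -3
SI base units of power: kg·m²/s³

Answer: kg·m²/s³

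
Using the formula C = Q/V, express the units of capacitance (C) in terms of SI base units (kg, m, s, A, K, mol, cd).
Units of each symbol in C = Q/V:
  Q (charge, in coulombs): s·A
  V (voltage, in volts): kg·m²/(s³·A)  → in the denominator, contributes s³·A/(kg·m²)

Multiplying the contributions: [s·A] · [s³·A/(kg·m²)]
Adding exponents of each base unit: kg: -1, m: -2, s: 4, A: 2
SI base units of capacitance: s⁴·A²/(kg·m²)

Answer: s⁴·A²/(kg·m²)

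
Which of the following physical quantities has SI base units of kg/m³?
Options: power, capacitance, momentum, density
Checking the SI base units of each option:
  power (P = W/t): kg·m²/s³  ✗
  capacitance (C = Q/V): s⁴·A²/(kg·m²)  ✗
  momentum (p = mv): kg·m/s  ✗
  density (ρ = m/V): kg/m³  ✓ matches

Only density has units kg/m³.

Answer: density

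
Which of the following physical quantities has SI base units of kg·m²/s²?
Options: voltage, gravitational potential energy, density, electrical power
Checking the SI base units of each option:
  voltage (V = IR): kg·m²/(s³·A)  ✗
  gravitational potential energy (U = -GMm/r): kg·m²/s²  ✓ matches
  density (ρ = m/V): kg/m³  ✗
  electrical power (P = IV): kg·m²/s³  ✗

Only gravitational potential energy has units kg·m²/s².

Answer: gravitational potential energy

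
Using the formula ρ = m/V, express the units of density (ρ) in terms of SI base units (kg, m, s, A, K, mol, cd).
Units of each symbol in ρ = m/V:
  m (mass): kg
  V (volume): m³  → in the denominator, contributes 1/m³

Multiplying the contributions: [kg] · [1/m³]
Adding exponents of each base unit: kg: 1, m: -3
SI base units of density: kg/m³

Answer: kg/m³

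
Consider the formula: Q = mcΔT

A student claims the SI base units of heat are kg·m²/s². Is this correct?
Units of each symbol in Q = mcΔT:
  m (mass): kg
  c (specific heat capacity, in J/(kg·K)): m²/(s²·K)
  ΔT (temperature change): K

Multiplying the contributions: [kg] · [m²/(s²·K)] · [K]
Adding exponents of each base unit: kg: 1, m: 2, s: -2
SI base units of heat: kg·m²/s²

The claimed units kg·m²/s² match the derived units, so the claim is correct.

Answer: Yes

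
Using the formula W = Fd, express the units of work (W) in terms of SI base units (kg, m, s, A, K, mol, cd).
Units of each symbol in W = Fd:
  F (force): kg·m/s²
  d (displacement): m

Multiplying the contributions: [kg·m/s²] · [m]
Adding exponents of each base unit: kg: 1, m: 2, s: -2
SI base units of work: kg·m²/s²

Answer: kg·m²/s²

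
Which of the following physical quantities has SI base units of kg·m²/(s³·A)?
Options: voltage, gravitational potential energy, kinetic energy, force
Checking the SI base units of each option:
  voltage (V = IR): kg·m²/(s³·A)  ✓ matches
  gravitational potential energy (U = -GMm/r): kg·m²/s²  ✗
  kinetic energy (E = ½mv²): kg·m²/s²  ✗
  force (F = ma): kg·m/s²  ✗

Only voltage has units kg·m²/(s³·A).

Answer: voltage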